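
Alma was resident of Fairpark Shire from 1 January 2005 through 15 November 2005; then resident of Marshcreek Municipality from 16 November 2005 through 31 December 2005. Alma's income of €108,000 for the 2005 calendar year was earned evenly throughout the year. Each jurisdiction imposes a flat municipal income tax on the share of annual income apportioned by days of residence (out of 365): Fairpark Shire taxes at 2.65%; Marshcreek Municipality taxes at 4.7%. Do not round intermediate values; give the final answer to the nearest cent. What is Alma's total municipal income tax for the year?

Fairpark Shire, 1 January – 15 November 2005: 319 days → €108,000 × 2.65% × 319/365 = €2,501.3096
Marshcreek Municipality, 16 November – 31 December 2005: 46 days → €108,000 × 4.7% × 46/365 = €639.7151
Total = €3,141.0247

€3,141.02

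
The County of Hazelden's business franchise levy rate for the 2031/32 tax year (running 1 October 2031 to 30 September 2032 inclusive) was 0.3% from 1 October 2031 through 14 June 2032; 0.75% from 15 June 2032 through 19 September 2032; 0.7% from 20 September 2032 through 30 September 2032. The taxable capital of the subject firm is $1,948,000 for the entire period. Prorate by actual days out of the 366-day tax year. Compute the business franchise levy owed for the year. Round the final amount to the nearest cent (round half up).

1 October 2031 – 14 June 2032: 258 days at 0.3% → $1,948,000 × 0.3% × 258/366 = $4,119.5410
15 June – 19 September 2032: 97 days at 0.75% → $1,948,000 × 0.75% × 97/366 = $3,872.0492
20 September – 30 September 2032: 11 days at 0.7% → $1,948,000 × 0.7% × 11/366 = $409.8251
Total = $8,401.4153

$8,401.42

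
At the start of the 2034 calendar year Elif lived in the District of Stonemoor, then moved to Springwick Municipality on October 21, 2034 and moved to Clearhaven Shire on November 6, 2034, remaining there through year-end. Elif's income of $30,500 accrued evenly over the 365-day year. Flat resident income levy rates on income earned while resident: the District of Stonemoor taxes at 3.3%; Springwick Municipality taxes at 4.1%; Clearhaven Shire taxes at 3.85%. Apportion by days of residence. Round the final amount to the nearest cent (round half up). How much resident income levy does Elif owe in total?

$1,042.93

The District of Stonemoor, January 1 – October 20, 2034: 293 days → $30,500 × 3.3% × 293/365 = $807.9575
Springwick Municipality, October 21 – November 5, 2034: 16 days → $30,500 × 4.1% × 16/365 = $54.8164
Clearhaven Shire, November 6 – December 31, 2034: 56 days → $30,500 × 3.85% × 56/365 = $180.1589
Total = $1,042.9329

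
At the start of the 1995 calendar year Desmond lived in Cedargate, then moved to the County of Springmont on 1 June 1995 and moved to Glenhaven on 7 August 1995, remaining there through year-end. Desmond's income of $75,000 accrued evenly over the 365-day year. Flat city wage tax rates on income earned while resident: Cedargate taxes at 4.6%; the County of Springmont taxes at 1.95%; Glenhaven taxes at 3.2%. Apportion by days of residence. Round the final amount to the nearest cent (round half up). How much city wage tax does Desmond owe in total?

Cedargate, 1 January – 31 May 1995: 151 days → $75,000 × 4.6% × 151/365 = $1,427.2603
The County of Springmont, 1 June – 6 August 1995: 67 days → $75,000 × 1.95% × 67/365 = $268.4589
Glenhaven, 7 August – 31 December 1995: 147 days → $75,000 × 3.2% × 147/365 = $966.5753
Total = $2,662.2945

$2,662.29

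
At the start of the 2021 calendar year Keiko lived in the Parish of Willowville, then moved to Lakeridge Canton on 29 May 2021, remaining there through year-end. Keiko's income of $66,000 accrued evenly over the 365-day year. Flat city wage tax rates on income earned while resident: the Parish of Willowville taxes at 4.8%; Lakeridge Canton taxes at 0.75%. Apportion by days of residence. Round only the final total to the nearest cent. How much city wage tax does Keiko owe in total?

The Parish of Willowville, 1 January – 28 May 2021: 148 days → $66,000 × 4.8% × 148/365 = $1,284.5589
Lakeridge Canton, 29 May – 31 December 2021: 217 days → $66,000 × 0.75% × 217/365 = $294.2877
Total = $1,578.8466

$1,578.85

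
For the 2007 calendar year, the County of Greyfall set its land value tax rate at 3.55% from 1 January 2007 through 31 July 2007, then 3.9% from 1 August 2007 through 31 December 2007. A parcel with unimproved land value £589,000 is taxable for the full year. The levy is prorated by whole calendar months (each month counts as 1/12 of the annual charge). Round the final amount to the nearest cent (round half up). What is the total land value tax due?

1 January – 31 July 2007: 7 months at 3.55% → £589,000 × 3.55% × 7/12 = £12,197.2083
1 August – 31 December 2007: 5 months at 3.9% → £589,000 × 3.9% × 5/12 = £9,571.2500
Total = £21,768.4583

£21,768.46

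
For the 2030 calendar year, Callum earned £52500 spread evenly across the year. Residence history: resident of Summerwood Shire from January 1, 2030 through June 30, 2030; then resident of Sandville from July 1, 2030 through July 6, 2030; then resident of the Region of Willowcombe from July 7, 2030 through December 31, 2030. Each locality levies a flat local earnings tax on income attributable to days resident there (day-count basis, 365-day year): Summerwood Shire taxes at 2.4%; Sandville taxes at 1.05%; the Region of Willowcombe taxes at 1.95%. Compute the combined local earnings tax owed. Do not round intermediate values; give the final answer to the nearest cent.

Summerwood Shire, January 1 – June 30, 2030: 181 days → £52500 × 2.4% × 181/365 = £624.8219
Sandville, July 1 – July 6, 2030: 6 days → £52500 × 1.05% × 6/365 = £9.0616
The Region of Willowcombe, July 7 – December 31, 2030: 178 days → £52500 × 1.95% × 178/365 = £499.2534
Total = £1133.1370

£1133.14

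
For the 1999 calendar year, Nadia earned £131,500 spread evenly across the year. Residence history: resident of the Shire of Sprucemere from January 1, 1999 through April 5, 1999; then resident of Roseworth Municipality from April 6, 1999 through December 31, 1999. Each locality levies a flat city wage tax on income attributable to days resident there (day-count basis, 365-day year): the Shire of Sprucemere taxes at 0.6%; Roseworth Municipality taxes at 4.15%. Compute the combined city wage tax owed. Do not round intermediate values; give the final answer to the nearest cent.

The Shire of Sprucemere, January 1 – April 5, 1999: 95 days → £131,500 × 0.6% × 95/365 = £205.3562
Roseworth Municipality, April 6 – December 31, 1999: 270 days → £131,500 × 4.15% × 270/365 = £4,036.8699
Total = £4,242.2260

£4,242.23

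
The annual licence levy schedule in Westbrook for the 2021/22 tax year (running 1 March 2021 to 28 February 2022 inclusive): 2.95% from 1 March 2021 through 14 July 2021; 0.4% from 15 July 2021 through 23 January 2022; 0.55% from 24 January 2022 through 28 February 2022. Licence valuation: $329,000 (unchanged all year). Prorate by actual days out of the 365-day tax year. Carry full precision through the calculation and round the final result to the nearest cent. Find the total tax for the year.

1 March – 14 July 2021: 136 days at 2.95% → $329,000 × 2.95% × 136/365 = $3,616.2959
15 July 2021 – 23 January 2022: 193 days at 0.4% → $329,000 × 0.4% × 193/365 = $695.8575
24 January – 28 February 2022: 36 days at 0.55% → $329,000 × 0.55% × 36/365 = $178.4712
Total = $4,490.6247

$4,490.62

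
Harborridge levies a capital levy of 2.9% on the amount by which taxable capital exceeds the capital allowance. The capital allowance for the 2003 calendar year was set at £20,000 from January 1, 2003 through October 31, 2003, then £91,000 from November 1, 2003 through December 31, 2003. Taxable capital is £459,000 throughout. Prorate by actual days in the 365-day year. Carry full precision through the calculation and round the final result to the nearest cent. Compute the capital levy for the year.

January 1 – October 31, 2003: 304 days, exemption £20,000 → (£459,000 − £20,000) × 2.9% × 304/365 = £10,603.3534
November 1 – December 31, 2003: 61 days, exemption £91,000 → (£459,000 − £91,000) × 2.9% × 61/365 = £1,783.5397
Total = £12,386.8932

£12,386.89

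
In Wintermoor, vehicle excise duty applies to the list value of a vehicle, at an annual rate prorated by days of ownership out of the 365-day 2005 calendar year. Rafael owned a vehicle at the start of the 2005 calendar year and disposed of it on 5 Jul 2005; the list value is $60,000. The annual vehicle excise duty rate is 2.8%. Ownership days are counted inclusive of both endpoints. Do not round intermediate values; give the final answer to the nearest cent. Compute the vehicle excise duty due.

Days held (1 Jan – 5 Jul 2005): 186 out of 365
Tax = $60,000 × 2.8% × 186/365 = $856.1096

$856.11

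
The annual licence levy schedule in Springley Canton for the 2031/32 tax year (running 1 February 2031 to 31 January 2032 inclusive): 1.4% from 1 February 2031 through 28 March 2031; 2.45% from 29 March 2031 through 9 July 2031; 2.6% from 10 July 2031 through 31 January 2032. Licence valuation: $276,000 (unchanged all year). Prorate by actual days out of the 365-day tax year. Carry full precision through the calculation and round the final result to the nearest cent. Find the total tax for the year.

$6,551.03

1 February – 28 March 2031: 56 days at 1.4% → $276,000 × 1.4% × 56/365 = $592.8329
29 March – 9 July 2031: 103 days at 2.45% → $276,000 × 2.45% × 103/365 = $1,908.1808
10 July 2031 – 31 January 2032: 206 days at 2.6% → $276,000 × 2.6% × 206/365 = $4,050.0164
Total = $6,551.0301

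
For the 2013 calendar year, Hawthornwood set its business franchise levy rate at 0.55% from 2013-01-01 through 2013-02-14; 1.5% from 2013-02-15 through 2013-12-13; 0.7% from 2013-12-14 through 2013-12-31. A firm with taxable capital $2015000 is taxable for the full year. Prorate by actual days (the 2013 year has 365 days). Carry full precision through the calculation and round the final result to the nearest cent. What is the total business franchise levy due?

2013-01-01 to 2013-02-14: 45 days at 0.55% → $2015000 × 0.55% × 45/365 = $1366.3356
2013-02-15 to 2013-12-13: 302 days at 1.5% → $2015000 × 1.5% × 302/365 = $25008.0822
2013-12-14 to 2013-12-31: 18 days at 0.7% → $2015000 × 0.7% × 18/365 = $695.5890
Total = $27070.0068

$27070.01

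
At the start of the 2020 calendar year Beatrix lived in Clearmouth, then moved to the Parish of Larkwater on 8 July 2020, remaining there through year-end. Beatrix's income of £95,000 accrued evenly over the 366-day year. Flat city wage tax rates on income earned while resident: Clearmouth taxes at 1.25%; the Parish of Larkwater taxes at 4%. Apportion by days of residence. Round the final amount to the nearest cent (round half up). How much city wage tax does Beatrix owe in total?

£2,450.92

Clearmouth, 1 January – 7 July 2020: 189 days → £95,000 × 1.25% × 189/366 = £613.2172
The Parish of Larkwater, 8 July – 31 December 2020: 177 days → £95,000 × 4% × 177/366 = £1,837.7049
Total = £2,450.9221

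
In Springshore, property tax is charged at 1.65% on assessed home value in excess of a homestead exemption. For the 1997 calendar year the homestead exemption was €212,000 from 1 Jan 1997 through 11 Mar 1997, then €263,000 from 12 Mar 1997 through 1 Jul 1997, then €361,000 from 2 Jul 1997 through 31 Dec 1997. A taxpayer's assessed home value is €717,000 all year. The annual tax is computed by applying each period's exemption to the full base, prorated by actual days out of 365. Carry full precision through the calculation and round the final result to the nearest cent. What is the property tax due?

1 Jan – 11 Mar 1997: 70 days, exemption €212,000 → (€717,000 − €212,000) × 1.65% × 70/365 = €1,598.0137
12 Mar – 1 Jul 1997: 112 days, exemption €263,000 → (€717,000 − €263,000) × 1.65% × 112/365 = €2,298.6082
2 Jul – 31 Dec 1997: 183 days, exemption €361,000 → (€717,000 − €361,000) × 1.65% × 183/365 = €2,945.0466
Total = €6,841.6685

€6,841.67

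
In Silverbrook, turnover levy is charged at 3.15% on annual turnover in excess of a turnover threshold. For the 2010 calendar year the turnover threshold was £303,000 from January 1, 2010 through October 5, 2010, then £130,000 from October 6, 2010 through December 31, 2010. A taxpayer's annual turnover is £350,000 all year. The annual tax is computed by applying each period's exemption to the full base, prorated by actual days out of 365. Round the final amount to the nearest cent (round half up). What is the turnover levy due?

£2,779.42

January 1 – October 5, 2010: 278 days, exemption £303,000 → (£350,000 − £303,000) × 3.15% × 278/365 = £1,127.6137
October 6 – December 31, 2010: 87 days, exemption £130,000 → (£350,000 − £130,000) × 3.15% × 87/365 = £1,651.8082
Total = £2,779.4219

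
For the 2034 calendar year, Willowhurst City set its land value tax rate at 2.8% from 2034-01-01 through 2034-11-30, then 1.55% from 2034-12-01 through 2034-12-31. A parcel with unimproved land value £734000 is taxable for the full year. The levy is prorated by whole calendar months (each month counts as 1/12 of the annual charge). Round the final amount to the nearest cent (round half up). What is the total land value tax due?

£19787.42

2034-01-01 to 2034-11-30: 11 months at 2.8% → £734000 × 2.8% × 11/12 = £18839.3333
2034-12-01 to 2034-12-31: 1 month at 1.55% → £734000 × 1.55% × 1/12 = £948.0833
Total = £19787.4167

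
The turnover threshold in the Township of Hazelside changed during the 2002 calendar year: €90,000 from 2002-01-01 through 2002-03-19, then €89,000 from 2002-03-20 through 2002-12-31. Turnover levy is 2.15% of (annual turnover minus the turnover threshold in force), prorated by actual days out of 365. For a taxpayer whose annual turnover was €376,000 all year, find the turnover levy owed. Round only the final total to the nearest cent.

2002-01-01 to 2002-03-19: 78 days, exemption €90,000 → (€376,000 − €90,000) × 2.15% × 78/365 = €1,314.0329
2002-03-20 to 2002-12-31: 287 days, exemption €89,000 → (€376,000 − €89,000) × 2.15% × 287/365 = €4,851.8726
Total = €6,165.9055

€6,165.91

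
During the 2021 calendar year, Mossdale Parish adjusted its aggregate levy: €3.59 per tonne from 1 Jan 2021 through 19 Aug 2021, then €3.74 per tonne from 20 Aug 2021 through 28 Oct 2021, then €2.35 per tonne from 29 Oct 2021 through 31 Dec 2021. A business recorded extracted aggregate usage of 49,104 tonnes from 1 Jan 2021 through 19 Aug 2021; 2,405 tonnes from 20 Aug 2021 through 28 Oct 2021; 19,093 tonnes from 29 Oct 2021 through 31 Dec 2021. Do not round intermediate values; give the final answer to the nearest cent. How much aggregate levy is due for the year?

1 Jan – 19 Aug 2021: 49,104 tonnes at €3.59/tonne → €176,283.36
20 Aug – 28 Oct 2021: 2,405 tonnes at €3.74/tonne → €8,994.70
29 Oct – 31 Dec 2021: 19,093 tonnes at €2.35/tonne → €44,868.55

€230,146.61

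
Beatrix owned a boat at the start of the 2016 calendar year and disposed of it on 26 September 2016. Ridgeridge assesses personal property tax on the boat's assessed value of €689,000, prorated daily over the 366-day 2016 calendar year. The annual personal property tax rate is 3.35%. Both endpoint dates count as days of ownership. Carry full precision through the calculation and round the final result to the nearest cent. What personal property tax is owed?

€17,027.34

Days held (1 January – 26 September 2016): 270 out of 366
Tax = €689,000 × 3.35% × 270/366 = €17,027.3361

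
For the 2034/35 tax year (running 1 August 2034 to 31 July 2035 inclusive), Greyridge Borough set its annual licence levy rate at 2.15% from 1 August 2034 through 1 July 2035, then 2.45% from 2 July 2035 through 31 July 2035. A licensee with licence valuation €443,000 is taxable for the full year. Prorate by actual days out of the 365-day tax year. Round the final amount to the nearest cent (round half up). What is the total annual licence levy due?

€9,633.73

1 August 2034 – 1 July 2035: 335 days at 2.15% → €443,000 × 2.15% × 335/365 = €8,741.6644
2 July – 31 July 2035: 30 days at 2.45% → €443,000 × 2.45% × 30/365 = €892.0685
Total = €9,633.7329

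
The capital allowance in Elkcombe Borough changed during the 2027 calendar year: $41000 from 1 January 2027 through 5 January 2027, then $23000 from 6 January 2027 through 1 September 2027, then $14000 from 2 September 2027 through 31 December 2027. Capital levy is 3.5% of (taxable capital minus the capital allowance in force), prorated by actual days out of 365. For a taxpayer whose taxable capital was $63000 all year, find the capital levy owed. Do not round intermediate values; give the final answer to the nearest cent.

1 January – 5 January 2027: 5 days, exemption $41000 → ($63000 − $41000) × 3.5% × 5/365 = $10.5479
6 January – 1 September 2027: 239 days, exemption $23000 → ($63000 − $23000) × 3.5% × 239/365 = $916.7123
2 September – 31 December 2027: 121 days, exemption $14000 → ($63000 − $14000) × 3.5% × 121/365 = $568.5342
Total = $1495.7945

$1495.79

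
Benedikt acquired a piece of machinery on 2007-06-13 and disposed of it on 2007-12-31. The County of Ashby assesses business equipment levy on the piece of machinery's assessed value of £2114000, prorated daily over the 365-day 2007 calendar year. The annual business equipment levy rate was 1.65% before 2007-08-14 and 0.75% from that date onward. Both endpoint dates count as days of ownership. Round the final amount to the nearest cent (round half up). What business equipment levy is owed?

£12006.36

2007-06-13 to 2007-08-13: 62 days at 1.65% → £2114000 × 1.65% × 62/365 = £5924.9918
2007-08-14 to 2007-12-31: 140 days at 0.75% → £2114000 × 0.75% × 140/365 = £6081.3699
Total = £12006.3616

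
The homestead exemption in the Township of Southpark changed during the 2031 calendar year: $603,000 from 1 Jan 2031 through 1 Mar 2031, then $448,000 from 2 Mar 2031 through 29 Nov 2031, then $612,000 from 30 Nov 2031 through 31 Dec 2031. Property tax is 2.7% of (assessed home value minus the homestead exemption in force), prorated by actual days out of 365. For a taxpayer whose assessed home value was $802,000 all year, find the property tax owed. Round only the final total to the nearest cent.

$8,481.85

1 Jan – 1 Mar 2031: 60 days, exemption $603,000 → ($802,000 − $603,000) × 2.7% × 60/365 = $883.2329
2 Mar – 29 Nov 2031: 273 days, exemption $448,000 → ($802,000 − $448,000) × 2.7% × 273/365 = $7,148.8603
30 Nov – 31 Dec 2031: 32 days, exemption $612,000 → ($802,000 − $612,000) × 2.7% × 32/365 = $449.7534
Total = $8,481.8466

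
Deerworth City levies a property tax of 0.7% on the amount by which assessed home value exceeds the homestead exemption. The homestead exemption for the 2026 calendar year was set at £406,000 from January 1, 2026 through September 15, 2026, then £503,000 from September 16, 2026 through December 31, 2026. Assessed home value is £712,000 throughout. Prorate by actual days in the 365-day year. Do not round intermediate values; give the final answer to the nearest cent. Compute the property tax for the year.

January 1 – September 15, 2026: 258 days, exemption £406,000 → (£712,000 − £406,000) × 0.7% × 258/365 = £1,514.0712
September 16 – December 31, 2026: 107 days, exemption £503,000 → (£712,000 − £503,000) × 0.7% × 107/365 = £428.8795
Total = £1,942.9507

£1,942.95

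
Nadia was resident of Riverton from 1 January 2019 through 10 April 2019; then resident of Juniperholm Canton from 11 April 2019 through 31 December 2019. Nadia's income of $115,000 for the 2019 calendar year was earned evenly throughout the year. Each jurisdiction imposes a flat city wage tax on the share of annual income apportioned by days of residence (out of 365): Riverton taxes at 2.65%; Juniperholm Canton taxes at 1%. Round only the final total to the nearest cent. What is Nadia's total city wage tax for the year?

$1,669.86

Riverton, 1 January – 10 April 2019: 100 days → $115,000 × 2.65% × 100/365 = $834.9315
Juniperholm Canton, 11 April – 31 December 2019: 265 days → $115,000 × 1% × 265/365 = $834.9315
Total = $1,669.8630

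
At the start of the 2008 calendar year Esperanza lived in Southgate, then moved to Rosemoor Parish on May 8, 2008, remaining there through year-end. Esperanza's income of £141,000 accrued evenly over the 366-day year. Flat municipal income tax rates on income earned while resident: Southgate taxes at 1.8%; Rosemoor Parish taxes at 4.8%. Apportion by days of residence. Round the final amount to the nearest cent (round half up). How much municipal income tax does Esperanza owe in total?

£5,288.66

Southgate, January 1 – May 7, 2008: 128 days → £141,000 × 1.8% × 128/366 = £887.6066
Rosemoor Parish, May 8 – December 31, 2008: 238 days → £141,000 × 4.8% × 238/366 = £4,401.0492
Total = £5,288.6557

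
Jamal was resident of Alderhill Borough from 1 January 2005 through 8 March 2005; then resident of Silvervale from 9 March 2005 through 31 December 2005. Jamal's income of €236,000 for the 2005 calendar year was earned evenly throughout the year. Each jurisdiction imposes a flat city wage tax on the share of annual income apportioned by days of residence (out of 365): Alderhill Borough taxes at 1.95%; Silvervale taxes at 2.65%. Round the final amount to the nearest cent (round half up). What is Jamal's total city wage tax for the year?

€5,950.76

Alderhill Borough, 1 January – 8 March 2005: 67 days → €236,000 × 1.95% × 67/365 = €844.7507
Silvervale, 9 March – 31 December 2005: 298 days → €236,000 × 2.65% × 298/365 = €5,106.0055
Total = €5,950.7562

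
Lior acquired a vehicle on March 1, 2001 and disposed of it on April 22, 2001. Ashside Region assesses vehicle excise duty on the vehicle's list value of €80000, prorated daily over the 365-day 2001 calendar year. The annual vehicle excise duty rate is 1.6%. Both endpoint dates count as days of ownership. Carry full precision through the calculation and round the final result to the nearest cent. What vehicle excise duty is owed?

€185.86

Days held (March 1 – April 22, 2001): 53 out of 365
Tax = €80000 × 1.6% × 53/365 = €185.8630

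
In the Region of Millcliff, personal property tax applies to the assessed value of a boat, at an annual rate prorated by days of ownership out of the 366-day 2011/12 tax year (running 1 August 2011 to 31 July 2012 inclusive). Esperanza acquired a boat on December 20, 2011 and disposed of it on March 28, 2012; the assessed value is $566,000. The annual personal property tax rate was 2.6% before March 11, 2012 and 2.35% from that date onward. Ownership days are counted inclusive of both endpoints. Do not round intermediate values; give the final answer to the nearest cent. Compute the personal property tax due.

$3,951.17

December 20, 2011 – March 10, 2012: 82 days at 2.6% → $566,000 × 2.6% × 82/366 = $3,297.0273
March 11 – March 28, 2012: 18 days at 2.35% → $566,000 × 2.35% × 18/366 = $654.1475
Total = $3,951.1749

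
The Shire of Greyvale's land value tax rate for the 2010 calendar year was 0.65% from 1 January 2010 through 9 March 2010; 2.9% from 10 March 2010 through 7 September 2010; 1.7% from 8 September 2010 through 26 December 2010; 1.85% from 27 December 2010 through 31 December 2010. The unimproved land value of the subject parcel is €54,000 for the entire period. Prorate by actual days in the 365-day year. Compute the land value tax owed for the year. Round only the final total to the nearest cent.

1 January – 9 March 2010: 68 days at 0.65% → €54,000 × 0.65% × 68/365 = €65.3918
10 March – 7 September 2010: 182 days at 2.9% → €54,000 × 2.9% × 182/365 = €780.8548
8 September – 26 December 2010: 110 days at 1.7% → €54,000 × 1.7% × 110/365 = €276.6575
27 December – 31 December 2010: 5 days at 1.85% → €54,000 × 1.85% × 5/365 = €13.6849
Total = €1,136.5890

€1,136.59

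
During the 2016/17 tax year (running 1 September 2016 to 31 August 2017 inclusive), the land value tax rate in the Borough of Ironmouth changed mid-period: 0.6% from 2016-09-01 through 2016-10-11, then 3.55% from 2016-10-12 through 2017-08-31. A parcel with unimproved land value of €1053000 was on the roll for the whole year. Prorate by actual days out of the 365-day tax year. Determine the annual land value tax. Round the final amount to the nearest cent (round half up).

2016-09-01 to 2016-10-11: 41 days at 0.6% → €1053000 × 0.6% × 41/365 = €709.6932
2016-10-12 to 2017-08-31: 324 days at 3.55% → €1053000 × 3.55% × 324/365 = €33182.4822
Total = €33892.1753

€33892.18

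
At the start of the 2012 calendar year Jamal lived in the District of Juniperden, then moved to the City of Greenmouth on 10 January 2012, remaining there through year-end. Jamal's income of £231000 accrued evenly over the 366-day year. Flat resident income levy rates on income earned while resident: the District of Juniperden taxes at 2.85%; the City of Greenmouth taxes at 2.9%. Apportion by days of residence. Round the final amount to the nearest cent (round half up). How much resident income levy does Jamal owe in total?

£6696.16

The District of Juniperden, 1 January – 9 January 2012: 9 days → £231000 × 2.85% × 9/366 = £161.8893
The City of Greenmouth, 10 January – 31 December 2012: 357 days → £231000 × 2.9% × 357/366 = £6534.2705
Total = £6696.1598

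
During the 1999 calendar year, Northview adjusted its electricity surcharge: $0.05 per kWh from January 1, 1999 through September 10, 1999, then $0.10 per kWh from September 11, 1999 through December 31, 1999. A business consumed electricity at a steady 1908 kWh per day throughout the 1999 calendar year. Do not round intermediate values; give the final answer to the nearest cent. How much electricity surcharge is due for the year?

$45,505.80

January 1 – September 10, 1999: 253 days × 1908 kWh/day = 482,724 kWh at $0.05/kWh → $24,136.20
September 11 – December 31, 1999: 112 days × 1908 kWh/day = 213,696 kWh at $0.10/kWh → $21,369.60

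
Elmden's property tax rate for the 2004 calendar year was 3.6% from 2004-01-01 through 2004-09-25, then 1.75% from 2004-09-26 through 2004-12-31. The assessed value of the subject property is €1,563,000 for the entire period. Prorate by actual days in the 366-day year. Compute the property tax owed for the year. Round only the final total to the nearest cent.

2004-01-01 to 2004-09-25: 269 days at 3.6% → €1,563,000 × 3.6% × 269/366 = €41,355.4426
2004-09-26 to 2004-12-31: 97 days at 1.75% → €1,563,000 × 1.75% × 97/366 = €7,249.1598
Total = €48,604.6025

€48,604.60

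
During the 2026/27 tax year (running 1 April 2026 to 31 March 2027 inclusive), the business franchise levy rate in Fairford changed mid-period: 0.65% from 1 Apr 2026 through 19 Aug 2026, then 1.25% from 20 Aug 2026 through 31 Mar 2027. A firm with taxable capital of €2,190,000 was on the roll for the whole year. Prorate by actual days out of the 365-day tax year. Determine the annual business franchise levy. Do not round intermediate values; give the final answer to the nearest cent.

1 Apr – 19 Aug 2026: 141 days at 0.65% → €2,190,000 × 0.65% × 141/365 = €5,499.0000
20 Aug 2026 – 31 Mar 2027: 224 days at 1.25% → €2,190,000 × 1.25% × 224/365 = €16,800.0000
Total = €22,299.0000

€22,299.00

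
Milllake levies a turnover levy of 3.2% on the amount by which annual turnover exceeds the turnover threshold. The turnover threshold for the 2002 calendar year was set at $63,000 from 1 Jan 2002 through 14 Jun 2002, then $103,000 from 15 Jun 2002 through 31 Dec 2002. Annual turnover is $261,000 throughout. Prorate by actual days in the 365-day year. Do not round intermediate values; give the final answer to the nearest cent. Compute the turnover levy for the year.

$5,634.63

1 Jan – 14 Jun 2002: 165 days, exemption $63,000 → ($261,000 − $63,000) × 3.2% × 165/365 = $2,864.2192
15 Jun – 31 Dec 2002: 200 days, exemption $103,000 → ($261,000 − $103,000) × 3.2% × 200/365 = $2,770.4110
Total = $5,634.6301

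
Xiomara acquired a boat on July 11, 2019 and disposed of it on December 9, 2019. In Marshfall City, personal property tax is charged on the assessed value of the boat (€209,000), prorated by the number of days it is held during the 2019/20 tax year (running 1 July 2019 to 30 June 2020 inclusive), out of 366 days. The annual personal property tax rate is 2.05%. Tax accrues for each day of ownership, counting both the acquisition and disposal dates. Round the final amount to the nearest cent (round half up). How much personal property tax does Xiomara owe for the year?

€1,779.36

Days held (July 11 – December 9, 2019): 152 out of 366
Tax = €209,000 × 2.05% × 152/366 = €1,779.3552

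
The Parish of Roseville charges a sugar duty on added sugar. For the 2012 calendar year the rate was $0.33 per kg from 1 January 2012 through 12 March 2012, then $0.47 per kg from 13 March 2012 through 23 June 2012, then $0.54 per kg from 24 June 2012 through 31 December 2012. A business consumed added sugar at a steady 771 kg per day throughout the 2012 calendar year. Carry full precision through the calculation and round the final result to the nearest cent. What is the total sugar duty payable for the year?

1 January – 12 March 2012: 72 days × 771 kg/day = 55,512 kg at $0.33/kg → $18,318.96
13 March – 23 June 2012: 103 days × 771 kg/day = 79,413 kg at $0.47/kg → $37,324.11
24 June – 31 December 2012: 191 days × 771 kg/day = 147,261 kg at $0.54/kg → $79,520.94

$135,164.01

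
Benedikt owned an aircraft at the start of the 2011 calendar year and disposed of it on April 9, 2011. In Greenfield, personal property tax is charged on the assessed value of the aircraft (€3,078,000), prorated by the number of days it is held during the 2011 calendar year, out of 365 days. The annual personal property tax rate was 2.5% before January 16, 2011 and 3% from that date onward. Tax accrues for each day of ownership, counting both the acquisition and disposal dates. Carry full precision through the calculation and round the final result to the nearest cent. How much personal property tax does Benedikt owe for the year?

January 1 – January 15, 2011: 15 days at 2.5% → €3,078,000 × 2.5% × 15/365 = €3,162.3288
January 16 – April 9, 2011: 84 days at 3% → €3,078,000 × 3% × 84/365 = €21,250.8493
Total = €24,413.1781

€24,413.18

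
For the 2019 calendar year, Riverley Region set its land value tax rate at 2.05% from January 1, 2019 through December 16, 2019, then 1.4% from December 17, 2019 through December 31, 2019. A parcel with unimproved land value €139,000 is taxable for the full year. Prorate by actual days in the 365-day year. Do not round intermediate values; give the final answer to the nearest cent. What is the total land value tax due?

€2,812.37

January 1 – December 16, 2019: 350 days at 2.05% → €139,000 × 2.05% × 350/365 = €2,732.3973
December 17 – December 31, 2019: 15 days at 1.4% → €139,000 × 1.4% × 15/365 = €79.9726
Total = €2,812.3699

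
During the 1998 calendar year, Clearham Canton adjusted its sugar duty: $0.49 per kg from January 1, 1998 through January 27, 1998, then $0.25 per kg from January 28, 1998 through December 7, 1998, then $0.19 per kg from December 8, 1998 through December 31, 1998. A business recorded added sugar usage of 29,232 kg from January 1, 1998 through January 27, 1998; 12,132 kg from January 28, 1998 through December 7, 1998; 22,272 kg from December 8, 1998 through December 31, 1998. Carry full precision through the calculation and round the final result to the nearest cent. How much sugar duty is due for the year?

January 1 – January 27, 1998: 29,232 kg at $0.49/kg → $14323.68
January 28 – December 7, 1998: 12,132 kg at $0.25/kg → $3033.00
December 8 – December 31, 1998: 22,272 kg at $0.19/kg → $4231.68

$21588.36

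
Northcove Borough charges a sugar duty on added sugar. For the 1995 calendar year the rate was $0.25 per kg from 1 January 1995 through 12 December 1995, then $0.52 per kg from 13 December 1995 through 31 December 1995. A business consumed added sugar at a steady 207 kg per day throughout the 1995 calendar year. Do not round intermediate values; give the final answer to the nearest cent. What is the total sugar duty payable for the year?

1 January – 12 December 1995: 346 days × 207 kg/day = 71,622 kg at $0.25/kg → $17,905.50
13 December – 31 December 1995: 19 days × 207 kg/day = 3,933 kg at $0.52/kg → $2,045.16

$19,950.66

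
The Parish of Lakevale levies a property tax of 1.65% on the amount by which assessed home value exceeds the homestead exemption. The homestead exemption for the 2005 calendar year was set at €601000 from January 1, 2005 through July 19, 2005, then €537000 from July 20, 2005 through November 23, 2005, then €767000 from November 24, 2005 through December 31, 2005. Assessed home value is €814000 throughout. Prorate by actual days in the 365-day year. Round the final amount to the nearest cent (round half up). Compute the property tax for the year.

January 1 – July 19, 2005: 200 days, exemption €601000 → (€814000 − €601000) × 1.65% × 200/365 = €1925.7534
July 20 – November 23, 2005: 127 days, exemption €537000 → (€814000 − €537000) × 1.65% × 127/365 = €1590.2836
November 24 – December 31, 2005: 38 days, exemption €767000 → (€814000 − €767000) × 1.65% × 38/365 = €80.7370
Total = €3596.7740

€3596.77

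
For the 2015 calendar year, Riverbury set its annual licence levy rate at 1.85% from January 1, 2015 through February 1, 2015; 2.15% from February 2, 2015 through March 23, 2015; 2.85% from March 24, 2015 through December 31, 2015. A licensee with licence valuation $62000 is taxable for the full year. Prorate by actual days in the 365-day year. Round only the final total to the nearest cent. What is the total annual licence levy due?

January 1 – February 1, 2015: 32 days at 1.85% → $62000 × 1.85% × 32/365 = $100.5589
February 2 – March 23, 2015: 50 days at 2.15% → $62000 × 2.15% × 50/365 = $182.6027
March 24 – December 31, 2015: 283 days at 2.85% → $62000 × 2.85% × 283/365 = $1370.0301
Total = $1653.1918

$1653.19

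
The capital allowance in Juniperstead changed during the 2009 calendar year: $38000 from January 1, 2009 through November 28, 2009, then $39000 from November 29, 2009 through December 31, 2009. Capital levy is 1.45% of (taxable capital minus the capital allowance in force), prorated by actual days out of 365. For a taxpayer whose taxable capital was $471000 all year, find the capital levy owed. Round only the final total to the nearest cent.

$6277.19

January 1 – November 28, 2009: 332 days, exemption $38000 → ($471000 − $38000) × 1.45% × 332/365 = $5710.8548
November 29 – December 31, 2009: 33 days, exemption $39000 → ($471000 − $39000) × 1.45% × 33/365 = $566.3342
Total = $6277.1890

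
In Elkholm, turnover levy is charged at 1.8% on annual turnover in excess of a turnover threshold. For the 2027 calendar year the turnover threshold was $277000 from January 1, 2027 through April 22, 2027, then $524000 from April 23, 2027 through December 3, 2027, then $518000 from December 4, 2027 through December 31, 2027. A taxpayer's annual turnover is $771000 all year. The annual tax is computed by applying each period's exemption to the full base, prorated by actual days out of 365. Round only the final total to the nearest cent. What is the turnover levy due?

January 1 – April 22, 2027: 112 days, exemption $277000 → ($771000 − $277000) × 1.8% × 112/365 = $2728.5041
April 23 – December 3, 2027: 225 days, exemption $524000 → ($771000 − $524000) × 1.8% × 225/365 = $2740.6849
December 4 – December 31, 2027: 28 days, exemption $518000 → ($771000 − $518000) × 1.8% × 28/365 = $349.3479
Total = $5818.5370

$5818.54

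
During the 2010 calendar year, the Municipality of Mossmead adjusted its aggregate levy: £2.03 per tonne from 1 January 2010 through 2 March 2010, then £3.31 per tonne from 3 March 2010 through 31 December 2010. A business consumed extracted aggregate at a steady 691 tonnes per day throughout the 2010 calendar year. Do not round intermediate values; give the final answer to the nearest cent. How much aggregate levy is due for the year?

1 January – 2 March 2010: 61 days × 691 tonnes/day = 42,151 tonnes at £2.03/tonne → £85,566.53
3 March – 31 December 2010: 304 days × 691 tonnes/day = 210,064 tonnes at £3.31/tonne → £695,311.84

£780,878.37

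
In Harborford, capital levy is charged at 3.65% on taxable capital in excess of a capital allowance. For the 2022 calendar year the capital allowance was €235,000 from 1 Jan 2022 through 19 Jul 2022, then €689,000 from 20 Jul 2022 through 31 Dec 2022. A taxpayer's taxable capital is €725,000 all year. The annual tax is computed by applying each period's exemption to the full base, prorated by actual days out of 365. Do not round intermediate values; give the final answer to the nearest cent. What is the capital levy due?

1 Jan – 19 Jul 2022: 200 days, exemption €235,000 → (€725,000 − €235,000) × 3.65% × 200/365 = €9,800.0000
20 Jul – 31 Dec 2022: 165 days, exemption €689,000 → (€725,000 − €689,000) × 3.65% × 165/365 = €594.0000
Total = €10,394.0000

€10,394.00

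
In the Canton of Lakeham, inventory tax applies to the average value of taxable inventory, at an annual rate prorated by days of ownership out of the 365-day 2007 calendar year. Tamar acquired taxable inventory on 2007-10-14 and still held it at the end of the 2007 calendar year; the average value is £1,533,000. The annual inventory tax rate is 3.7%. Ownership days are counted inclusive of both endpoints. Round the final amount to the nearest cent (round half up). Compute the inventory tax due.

£12,276.60

Days held (2007-10-14 to 2007-12-31): 79 out of 365
Tax = £1,533,000 × 3.7% × 79/365 = £12,276.6000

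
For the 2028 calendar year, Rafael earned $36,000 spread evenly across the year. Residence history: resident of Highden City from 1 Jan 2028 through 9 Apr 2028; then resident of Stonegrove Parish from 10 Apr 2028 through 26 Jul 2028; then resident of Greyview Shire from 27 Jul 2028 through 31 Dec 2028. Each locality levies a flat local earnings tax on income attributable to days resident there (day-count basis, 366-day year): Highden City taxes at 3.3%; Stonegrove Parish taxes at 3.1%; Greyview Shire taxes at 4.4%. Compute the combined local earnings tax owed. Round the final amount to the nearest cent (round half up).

Highden City, 1 Jan – 9 Apr 2028: 100 days → $36,000 × 3.3% × 100/366 = $324.5902
Stonegrove Parish, 10 Apr – 26 Jul 2028: 108 days → $36,000 × 3.1% × 108/366 = $329.3115
Greyview Shire, 27 Jul – 31 Dec 2028: 158 days → $36,000 × 4.4% × 158/366 = $683.8033
Total = $1,337.7049

$1,337.70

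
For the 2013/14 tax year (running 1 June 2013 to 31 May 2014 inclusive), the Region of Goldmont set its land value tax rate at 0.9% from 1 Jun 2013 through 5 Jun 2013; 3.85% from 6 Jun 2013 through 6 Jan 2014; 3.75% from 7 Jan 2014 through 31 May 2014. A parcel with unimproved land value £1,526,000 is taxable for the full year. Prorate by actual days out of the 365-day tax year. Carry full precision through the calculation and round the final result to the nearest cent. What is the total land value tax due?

£57,528.11

1 Jun – 5 Jun 2013: 5 days at 0.9% → £1,526,000 × 0.9% × 5/365 = £188.1370
6 Jun 2013 – 6 Jan 2014: 215 days at 3.85% → £1,526,000 × 3.85% × 215/365 = £34,606.7534
7 Jan – 31 May 2014: 145 days at 3.75% → £1,526,000 × 3.75% × 145/365 = £22,733.2192
Total = £57,528.1096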